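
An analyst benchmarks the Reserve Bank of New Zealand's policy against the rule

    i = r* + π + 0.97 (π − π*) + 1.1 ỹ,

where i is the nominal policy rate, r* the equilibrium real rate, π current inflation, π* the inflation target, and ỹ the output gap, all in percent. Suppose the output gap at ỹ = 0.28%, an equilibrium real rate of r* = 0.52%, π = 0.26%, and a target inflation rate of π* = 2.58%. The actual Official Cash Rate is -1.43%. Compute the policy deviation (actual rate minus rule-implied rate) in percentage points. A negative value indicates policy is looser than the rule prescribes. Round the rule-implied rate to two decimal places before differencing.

i = 0.52 + 0.26 + 0.97 × (0.26 − 2.58) + 1.1 × 0.28
   = 0.52 + 0.26 − 2.2504 + 0.308 = -1.16
Deviation = -1.43 − (-1.16) = -0.27 pp.

-0.27 pp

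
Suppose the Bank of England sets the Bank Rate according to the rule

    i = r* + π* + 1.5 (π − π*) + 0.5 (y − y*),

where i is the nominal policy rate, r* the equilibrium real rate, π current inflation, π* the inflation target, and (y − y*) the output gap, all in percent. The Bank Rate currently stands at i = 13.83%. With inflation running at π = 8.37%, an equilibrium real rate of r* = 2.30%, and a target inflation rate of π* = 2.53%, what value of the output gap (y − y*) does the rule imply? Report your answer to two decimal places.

0.48%

0.5 (y − y*) = 13.83 − 2.30 − 2.53 − 1.5 × (8.37 − 2.53) = 0.24
(y − y*) = 0.24 / 0.5 = 0.48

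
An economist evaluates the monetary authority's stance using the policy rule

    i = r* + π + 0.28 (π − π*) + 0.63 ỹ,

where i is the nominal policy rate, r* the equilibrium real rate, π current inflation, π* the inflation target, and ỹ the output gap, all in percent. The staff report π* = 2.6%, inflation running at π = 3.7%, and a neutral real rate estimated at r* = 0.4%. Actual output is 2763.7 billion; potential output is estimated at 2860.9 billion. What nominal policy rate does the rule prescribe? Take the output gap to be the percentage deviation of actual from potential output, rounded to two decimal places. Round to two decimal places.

2.27%

Output gap = 100 × (2763.7 − 2860.9) / 2860.9 = -3.40%.
i = 0.40 + 3.70 + 0.28 × (3.70 − 2.60) + 0.63 × (-3.40)
   = 0.40 + 3.7 + 0.308 − 2.142 = 2.27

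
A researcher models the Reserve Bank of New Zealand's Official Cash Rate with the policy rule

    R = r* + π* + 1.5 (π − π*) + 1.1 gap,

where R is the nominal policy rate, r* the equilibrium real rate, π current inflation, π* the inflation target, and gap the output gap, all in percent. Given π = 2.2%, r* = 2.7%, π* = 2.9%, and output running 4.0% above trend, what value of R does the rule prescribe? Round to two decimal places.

Output 4.0% above potential → gap = 4.0.
R = 2.7 + 2.9 + 1.5 × (2.2 − 2.9) + 1.1 × 4.0
   = 2.7 + 2.9 − 1.05 + 4.4 = 8.95

8.95%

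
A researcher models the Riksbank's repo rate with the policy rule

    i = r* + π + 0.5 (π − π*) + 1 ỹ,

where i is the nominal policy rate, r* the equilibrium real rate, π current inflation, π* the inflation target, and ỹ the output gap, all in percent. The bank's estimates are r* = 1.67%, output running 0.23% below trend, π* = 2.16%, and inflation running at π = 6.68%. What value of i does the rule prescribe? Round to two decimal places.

10.38%

Output 0.23% below potential → ỹ = -0.23.
i = 1.67 + 6.68 + 0.5 × (6.68 − 2.16) + 1 × (-0.23)
   = 1.67 + 6.68 + 2.26 − 0.23 = 10.38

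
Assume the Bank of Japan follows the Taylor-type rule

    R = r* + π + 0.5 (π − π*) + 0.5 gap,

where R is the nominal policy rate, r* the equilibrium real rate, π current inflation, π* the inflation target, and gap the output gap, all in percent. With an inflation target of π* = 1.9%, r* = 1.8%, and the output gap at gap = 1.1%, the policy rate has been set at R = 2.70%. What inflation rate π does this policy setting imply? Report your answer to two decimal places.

0.87%

Collecting π: R = r* + (1 + 0.5) π − 0.5 π* + 0.5 gap
1.5 π = 2.70 − 1.8 + 0.5 × 1.9 − 0.5 × 1.1 = 1.3
π = 1.3 / 1.5 = 0.87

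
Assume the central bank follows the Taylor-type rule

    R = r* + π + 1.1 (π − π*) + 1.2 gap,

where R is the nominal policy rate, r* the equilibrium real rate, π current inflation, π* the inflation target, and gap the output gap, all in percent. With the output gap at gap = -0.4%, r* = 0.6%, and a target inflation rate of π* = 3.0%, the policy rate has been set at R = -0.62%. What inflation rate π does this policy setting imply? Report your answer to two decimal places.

Collecting π: R = r* + (1 + 1.1) π − 1.1 π* + 1.2 gap
2.1 π = -0.62 − 0.6 + 1.1 × 3.0 − 1.2 × (-0.4) = 2.56
π = 2.56 / 2.1 = 1.22

1.22%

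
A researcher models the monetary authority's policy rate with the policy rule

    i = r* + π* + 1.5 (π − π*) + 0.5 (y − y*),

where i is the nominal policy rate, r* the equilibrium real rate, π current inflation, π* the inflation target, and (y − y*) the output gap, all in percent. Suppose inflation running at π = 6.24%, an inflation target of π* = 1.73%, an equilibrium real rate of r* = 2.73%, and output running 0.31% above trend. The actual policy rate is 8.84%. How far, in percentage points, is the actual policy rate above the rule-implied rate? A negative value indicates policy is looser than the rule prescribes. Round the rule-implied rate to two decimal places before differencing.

-2.54 pp

Output 0.31% above potential → (y − y*) = 0.31.
i = 2.73 + 1.73 + 1.5 × (6.24 − 1.73) + 0.5 × 0.31
   = 2.73 + 1.73 + 6.765 + 0.155 = 11.38
Deviation = 8.84 − 11.38 = -2.54 pp.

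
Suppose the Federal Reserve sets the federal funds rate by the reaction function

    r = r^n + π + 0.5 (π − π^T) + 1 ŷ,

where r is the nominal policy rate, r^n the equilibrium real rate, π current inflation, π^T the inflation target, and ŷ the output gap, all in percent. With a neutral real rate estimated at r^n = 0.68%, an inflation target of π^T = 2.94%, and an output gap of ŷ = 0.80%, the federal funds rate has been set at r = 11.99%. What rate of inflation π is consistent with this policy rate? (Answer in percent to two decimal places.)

Collecting π: r = r^n + (1 + 0.5) π − 0.5 π^T + 1 ŷ
1.5 π = 11.99 − 0.68 + 0.5 × 2.94 − 1 × 0.80 = 11.98
π = 11.98 / 1.5 = 7.99

7.99%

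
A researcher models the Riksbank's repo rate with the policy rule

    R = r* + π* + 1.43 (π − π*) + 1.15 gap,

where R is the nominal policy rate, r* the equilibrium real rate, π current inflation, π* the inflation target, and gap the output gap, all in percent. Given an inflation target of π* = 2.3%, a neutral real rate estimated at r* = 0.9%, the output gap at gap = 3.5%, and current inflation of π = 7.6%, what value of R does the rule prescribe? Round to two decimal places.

R = 0.9 + 2.3 + 1.43 × (7.6 − 2.3) + 1.15 × 3.5
   = 0.9 + 2.3 + 7.579 + 4.025 = 14.80

14.80%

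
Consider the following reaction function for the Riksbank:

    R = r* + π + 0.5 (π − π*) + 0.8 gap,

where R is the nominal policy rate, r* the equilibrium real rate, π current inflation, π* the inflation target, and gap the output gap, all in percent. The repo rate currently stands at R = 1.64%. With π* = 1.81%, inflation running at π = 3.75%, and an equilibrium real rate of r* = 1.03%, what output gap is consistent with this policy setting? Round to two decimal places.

0.8 gap = 1.64 − 1.03 − 3.75 − 0.5 × (3.75 − 1.81) = -4.11
gap = -4.11 / 0.8 = -5.14

-5.14%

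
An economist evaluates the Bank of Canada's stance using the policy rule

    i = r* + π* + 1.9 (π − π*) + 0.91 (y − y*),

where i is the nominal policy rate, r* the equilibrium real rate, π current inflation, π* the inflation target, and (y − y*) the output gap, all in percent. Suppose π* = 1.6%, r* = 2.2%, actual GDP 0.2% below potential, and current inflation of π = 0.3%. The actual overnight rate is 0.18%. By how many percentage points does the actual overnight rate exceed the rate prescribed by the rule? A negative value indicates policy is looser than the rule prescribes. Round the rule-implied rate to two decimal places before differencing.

Output 0.2% below potential → (y − y*) = -0.2.
i = 2.2 + 1.6 + 1.9 × (0.3 − 1.6) + 0.91 × (-0.2)
   = 2.2 + 1.6 − 2.47 − 0.182 = 1.15
Deviation = 0.18 − 1.15 = -0.97 pp.

-0.97 pp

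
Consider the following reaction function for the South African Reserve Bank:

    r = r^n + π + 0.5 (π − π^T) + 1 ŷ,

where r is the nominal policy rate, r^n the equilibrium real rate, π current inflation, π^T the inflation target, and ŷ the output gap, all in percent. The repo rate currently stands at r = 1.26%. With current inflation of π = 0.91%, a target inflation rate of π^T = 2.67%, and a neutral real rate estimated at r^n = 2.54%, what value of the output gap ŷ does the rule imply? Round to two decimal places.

-1.31%

1 ŷ = 1.26 − 2.54 − 0.91 − 0.5 × (0.91 − 2.67) = -1.31
ŷ = -1.31 / 1 = -1.31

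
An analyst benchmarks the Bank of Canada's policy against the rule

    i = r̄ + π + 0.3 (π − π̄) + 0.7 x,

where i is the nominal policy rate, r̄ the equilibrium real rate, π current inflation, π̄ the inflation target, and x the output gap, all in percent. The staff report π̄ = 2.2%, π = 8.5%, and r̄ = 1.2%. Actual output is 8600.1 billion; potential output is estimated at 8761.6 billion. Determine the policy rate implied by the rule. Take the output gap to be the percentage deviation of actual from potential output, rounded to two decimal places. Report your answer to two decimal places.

10.30%

Output gap = 100 × (8600.1 − 8761.6) / 8761.6 = -1.84%.
i = 1.20 + 8.50 + 0.3 × (8.50 − 2.20) + 0.7 × (-1.84)
   = 1.20 + 8.5 + 1.89 − 1.288 = 10.30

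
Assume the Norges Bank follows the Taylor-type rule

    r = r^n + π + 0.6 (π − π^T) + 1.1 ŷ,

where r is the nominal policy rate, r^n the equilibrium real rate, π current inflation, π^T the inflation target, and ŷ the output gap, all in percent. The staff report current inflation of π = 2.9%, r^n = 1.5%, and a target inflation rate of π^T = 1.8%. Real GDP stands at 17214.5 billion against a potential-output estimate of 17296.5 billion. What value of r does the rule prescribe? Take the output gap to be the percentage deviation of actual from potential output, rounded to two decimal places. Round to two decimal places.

Output gap = 100 × (17214.5 − 17296.5) / 17296.5 = -0.47%.
r = 1.50 + 2.90 + 0.6 × (2.90 − 1.80) + 1.1 × (-0.47)
   = 1.50 + 2.9 + 0.66 − 0.517 = 4.54

4.54%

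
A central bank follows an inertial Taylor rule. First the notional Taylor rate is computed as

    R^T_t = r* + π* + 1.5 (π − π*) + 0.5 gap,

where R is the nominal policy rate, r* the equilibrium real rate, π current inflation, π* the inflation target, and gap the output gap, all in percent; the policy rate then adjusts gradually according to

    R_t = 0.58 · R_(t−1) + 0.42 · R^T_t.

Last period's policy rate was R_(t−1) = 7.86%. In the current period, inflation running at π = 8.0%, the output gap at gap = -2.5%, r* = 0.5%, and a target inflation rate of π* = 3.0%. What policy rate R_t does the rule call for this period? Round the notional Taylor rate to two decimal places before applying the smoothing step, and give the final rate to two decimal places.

8.65%

R^T_t = 0.5 + 3.0 + 1.5 × (8.0 − 3.0) + 0.5 × (-2.5)
   = 0.5 + 3 + 7.5 − 1.25 = 9.75
R_t = 0.58 × 7.86 + 0.42 × 9.75 = 4.5588 + 4.095 = 8.65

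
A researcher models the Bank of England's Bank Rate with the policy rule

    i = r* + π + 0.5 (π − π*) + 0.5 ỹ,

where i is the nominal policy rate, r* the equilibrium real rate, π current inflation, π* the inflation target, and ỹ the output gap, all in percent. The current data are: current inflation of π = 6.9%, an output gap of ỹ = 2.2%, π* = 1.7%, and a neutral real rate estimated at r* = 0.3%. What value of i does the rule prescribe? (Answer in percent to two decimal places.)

i = 0.3 + 6.9 + 0.5 × (6.9 − 1.7) + 0.5 × 2.2
   = 0.3 + 6.9 + 2.6 + 1.1 = 10.90

10.90%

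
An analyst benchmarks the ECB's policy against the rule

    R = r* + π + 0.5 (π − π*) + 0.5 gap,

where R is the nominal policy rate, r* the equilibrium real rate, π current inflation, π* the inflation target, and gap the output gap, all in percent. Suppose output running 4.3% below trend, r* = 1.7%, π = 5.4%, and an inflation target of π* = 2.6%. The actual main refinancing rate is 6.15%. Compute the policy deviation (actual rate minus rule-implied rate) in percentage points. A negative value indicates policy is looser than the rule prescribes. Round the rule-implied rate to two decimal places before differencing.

Output 4.3% below potential → gap = -4.3.
R = 1.7 + 5.4 + 0.5 × (5.4 − 2.6) + 0.5 × (-4.3)
   = 1.7 + 5.4 + 1.4 − 2.15 = 6.35
Deviation = 6.15 − 6.35 = -0.20 pp.

-0.20 pp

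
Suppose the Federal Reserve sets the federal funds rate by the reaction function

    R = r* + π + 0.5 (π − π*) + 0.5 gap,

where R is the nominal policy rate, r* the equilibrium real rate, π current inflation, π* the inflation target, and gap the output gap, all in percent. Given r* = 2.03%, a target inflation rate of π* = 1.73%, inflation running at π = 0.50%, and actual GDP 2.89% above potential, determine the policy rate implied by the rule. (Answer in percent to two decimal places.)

Output 2.89% above potential → gap = 2.89.
R = 2.03 + 0.50 + 0.5 × (0.50 − 1.73) + 0.5 × 2.89
   = 2.03 + 0.5 − 0.615 + 1.445 = 3.36

3.36%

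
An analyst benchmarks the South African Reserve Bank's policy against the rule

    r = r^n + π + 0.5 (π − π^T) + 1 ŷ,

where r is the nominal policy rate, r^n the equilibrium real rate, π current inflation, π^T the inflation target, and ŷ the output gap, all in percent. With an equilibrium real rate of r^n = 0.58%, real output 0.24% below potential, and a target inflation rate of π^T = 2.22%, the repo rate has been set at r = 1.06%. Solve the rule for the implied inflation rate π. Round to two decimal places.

Output 0.24% below potential → ŷ = -0.24.
Collecting π: r = r^n + (1 + 0.5) π − 0.5 π^T + 1 ŷ
1.5 π = 1.06 − 0.58 + 0.5 × 2.22 − 1 × (-0.24) = 1.83
π = 1.83 / 1.5 = 1.22

1.22%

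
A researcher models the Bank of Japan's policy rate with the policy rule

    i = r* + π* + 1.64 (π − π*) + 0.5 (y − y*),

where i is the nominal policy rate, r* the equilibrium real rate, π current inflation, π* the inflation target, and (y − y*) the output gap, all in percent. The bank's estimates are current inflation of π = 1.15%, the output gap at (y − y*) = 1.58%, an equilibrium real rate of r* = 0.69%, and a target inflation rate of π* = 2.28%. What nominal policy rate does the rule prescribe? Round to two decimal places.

i = 0.69 + 2.28 + 1.64 × (1.15 − 2.28) + 0.5 × 1.58
   = 0.69 + 2.28 − 1.8532 + 0.79 = 1.91

1.91%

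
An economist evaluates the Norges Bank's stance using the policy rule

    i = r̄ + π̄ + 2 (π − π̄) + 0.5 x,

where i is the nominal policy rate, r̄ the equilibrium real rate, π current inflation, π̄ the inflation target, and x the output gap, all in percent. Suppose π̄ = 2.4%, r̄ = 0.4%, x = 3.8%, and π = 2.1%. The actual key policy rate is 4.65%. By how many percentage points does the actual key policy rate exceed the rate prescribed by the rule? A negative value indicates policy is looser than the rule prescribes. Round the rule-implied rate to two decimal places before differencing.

i = 0.4 + 2.4 + 2 × (2.1 − 2.4) + 0.5 × 3.8
   = 0.4 + 2.4 − 0.6 + 1.9 = 4.10
Deviation = 4.65 − 4.10 = 0.55 pp.

0.55 pp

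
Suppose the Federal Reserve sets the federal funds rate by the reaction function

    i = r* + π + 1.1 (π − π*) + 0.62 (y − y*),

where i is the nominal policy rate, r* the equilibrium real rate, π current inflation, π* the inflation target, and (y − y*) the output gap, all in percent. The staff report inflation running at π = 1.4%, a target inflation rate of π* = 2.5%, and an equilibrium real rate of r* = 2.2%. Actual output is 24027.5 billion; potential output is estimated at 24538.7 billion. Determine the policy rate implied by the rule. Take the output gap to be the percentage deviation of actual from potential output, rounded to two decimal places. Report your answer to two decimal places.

1.10%

Output gap = 100 × (24027.5 − 24538.7) / 24538.7 = -2.08%.
i = 2.20 + 1.40 + 1.1 × (1.40 − 2.50) + 0.62 × (-2.08)
   = 2.20 + 1.4 − 1.21 − 1.2896 = 1.10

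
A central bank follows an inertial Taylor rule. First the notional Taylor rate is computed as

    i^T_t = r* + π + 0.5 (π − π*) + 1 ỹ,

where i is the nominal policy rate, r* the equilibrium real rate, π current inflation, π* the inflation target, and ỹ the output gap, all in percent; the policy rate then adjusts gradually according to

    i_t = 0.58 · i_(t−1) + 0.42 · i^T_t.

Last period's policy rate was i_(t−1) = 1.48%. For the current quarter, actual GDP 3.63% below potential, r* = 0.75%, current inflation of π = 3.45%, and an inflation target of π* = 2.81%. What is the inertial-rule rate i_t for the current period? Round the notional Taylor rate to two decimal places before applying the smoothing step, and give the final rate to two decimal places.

Output 3.63% below potential → ỹ = -3.63.
i^T_t = 0.75 + 3.45 + 0.5 × (3.45 − 2.81) + 1 × (-3.63)
   = 0.75 + 3.45 + 0.32 − 3.63 = 0.89
i_t = 0.58 × 1.48 + 0.42 × 0.89 = 0.8584 + 0.3738 = 1.23

1.23%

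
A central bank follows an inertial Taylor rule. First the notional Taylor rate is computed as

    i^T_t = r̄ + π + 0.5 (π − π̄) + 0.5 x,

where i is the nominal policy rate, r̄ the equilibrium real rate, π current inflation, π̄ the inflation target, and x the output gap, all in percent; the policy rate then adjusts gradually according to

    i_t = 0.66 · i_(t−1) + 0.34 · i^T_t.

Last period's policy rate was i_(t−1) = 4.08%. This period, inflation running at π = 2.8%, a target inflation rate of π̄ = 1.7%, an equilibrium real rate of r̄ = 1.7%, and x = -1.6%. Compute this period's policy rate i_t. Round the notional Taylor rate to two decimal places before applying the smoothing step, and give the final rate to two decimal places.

i^T_t = 1.7 + 2.8 + 0.5 × (2.8 − 1.7) + 0.5 × (-1.6)
   = 1.7 + 2.8 + 0.55 − 0.8 = 4.25
i_t = 0.66 × 4.08 + 0.34 × 4.25 = 2.6928 + 1.445 = 4.14

4.14%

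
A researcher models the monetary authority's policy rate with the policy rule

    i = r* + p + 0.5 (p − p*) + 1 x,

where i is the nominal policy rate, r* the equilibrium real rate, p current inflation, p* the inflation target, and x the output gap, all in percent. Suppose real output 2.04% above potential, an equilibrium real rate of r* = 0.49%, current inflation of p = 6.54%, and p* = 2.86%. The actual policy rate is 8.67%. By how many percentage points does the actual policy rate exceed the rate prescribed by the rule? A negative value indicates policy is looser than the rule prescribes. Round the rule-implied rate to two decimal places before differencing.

Output 2.04% above potential → x = 2.04.
i = 0.49 + 6.54 + 0.5 × (6.54 − 2.86) + 1 × 2.04
   = 0.49 + 6.54 + 1.84 + 2.04 = 10.91
Deviation = 8.67 − 10.91 = -2.24 pp.

-2.24 pp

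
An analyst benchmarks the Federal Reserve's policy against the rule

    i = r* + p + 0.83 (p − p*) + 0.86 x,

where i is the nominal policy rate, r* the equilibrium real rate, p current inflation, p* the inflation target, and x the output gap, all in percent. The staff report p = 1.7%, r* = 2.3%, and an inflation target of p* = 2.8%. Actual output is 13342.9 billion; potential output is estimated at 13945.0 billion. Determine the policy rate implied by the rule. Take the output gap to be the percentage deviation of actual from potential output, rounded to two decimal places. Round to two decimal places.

-0.63%

Output gap = 100 × (13342.9 − 13945.0) / 13945.0 = -4.32%.
i = 2.30 + 1.70 + 0.83 × (1.70 − 2.80) + 0.86 × (-4.32)
   = 2.30 + 1.7 − 0.913 − 3.7152 = -0.63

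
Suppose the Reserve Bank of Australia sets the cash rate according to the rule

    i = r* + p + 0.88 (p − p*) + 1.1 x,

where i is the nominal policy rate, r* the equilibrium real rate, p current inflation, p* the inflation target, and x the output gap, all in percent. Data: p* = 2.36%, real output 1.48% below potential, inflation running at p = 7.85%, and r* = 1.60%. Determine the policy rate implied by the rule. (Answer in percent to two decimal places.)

Output 1.48% below potential → x = -1.48.
i = 1.60 + 7.85 + 0.88 × (7.85 − 2.36) + 1.1 × (-1.48)
   = 1.60 + 7.85 + 4.8312 − 1.628 = 12.65

12.65%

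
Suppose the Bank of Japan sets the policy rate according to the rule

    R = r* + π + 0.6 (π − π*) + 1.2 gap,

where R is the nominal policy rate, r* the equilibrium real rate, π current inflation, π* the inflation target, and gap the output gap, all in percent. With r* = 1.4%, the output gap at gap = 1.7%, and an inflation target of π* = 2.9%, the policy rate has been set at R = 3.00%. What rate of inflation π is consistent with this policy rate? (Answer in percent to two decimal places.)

Collecting π: R = r* + (1 + 0.6) π − 0.6 π* + 1.2 gap
1.6 π = 3.00 − 1.4 + 0.6 × 2.9 − 1.2 × 1.7 = 1.3
π = 1.3 / 1.6 = 0.81

0.81%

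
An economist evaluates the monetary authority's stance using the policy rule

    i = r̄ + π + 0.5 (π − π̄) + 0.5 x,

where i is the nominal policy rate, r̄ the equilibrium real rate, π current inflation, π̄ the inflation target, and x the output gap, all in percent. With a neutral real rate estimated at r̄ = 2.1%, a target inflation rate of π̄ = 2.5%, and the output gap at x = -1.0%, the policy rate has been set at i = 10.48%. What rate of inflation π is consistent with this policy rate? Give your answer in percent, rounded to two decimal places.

Collecting π: i = r̄ + (1 + 0.5) π − 0.5 π̄ + 0.5 x
1.5 π = 10.48 − 2.1 + 0.5 × 2.5 − 0.5 × (-1.0) = 10.13
π = 10.13 / 1.5 = 6.75

6.75%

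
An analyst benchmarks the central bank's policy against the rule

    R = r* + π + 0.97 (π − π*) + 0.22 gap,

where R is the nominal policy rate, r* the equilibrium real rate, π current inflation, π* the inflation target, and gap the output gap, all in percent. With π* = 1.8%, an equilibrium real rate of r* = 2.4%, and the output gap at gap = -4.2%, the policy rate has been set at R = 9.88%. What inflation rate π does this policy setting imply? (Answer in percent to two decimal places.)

Collecting π: R = r* + (1 + 0.97) π − 0.97 π* + 0.22 gap
1.97 π = 9.88 − 2.4 + 0.97 × 1.8 − 0.22 × (-4.2) = 10.15
π = 10.15 / 1.97 = 5.15

5.15%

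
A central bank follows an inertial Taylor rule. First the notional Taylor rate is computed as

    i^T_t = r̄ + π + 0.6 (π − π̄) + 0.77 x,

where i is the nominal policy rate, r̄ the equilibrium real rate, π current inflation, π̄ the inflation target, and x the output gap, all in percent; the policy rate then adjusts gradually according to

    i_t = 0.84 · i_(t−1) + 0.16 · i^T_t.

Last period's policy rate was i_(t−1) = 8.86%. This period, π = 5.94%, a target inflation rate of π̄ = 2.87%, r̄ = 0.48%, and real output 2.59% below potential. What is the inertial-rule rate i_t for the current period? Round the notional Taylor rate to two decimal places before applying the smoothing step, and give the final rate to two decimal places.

8.45%

Output 2.59% below potential → x = -2.59.
i^T_t = 0.48 + 5.94 + 0.6 × (5.94 − 2.87) + 0.77 × (-2.59)
   = 0.48 + 5.94 + 1.842 − 1.9943 = 6.27
i_t = 0.84 × 8.86 + 0.16 × 6.27 = 7.4424 + 1.0032 = 8.45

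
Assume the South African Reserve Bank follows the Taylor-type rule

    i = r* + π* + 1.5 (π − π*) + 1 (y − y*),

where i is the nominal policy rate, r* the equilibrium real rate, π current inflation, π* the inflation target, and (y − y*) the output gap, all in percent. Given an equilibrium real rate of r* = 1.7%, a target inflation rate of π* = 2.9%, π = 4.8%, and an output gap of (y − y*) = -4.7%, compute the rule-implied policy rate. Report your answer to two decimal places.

i = 1.7 + 2.9 + 1.5 × (4.8 − 2.9) + 1 × (-4.7)
   = 1.7 + 2.9 + 2.85 − 4.7 = 2.75

2.75%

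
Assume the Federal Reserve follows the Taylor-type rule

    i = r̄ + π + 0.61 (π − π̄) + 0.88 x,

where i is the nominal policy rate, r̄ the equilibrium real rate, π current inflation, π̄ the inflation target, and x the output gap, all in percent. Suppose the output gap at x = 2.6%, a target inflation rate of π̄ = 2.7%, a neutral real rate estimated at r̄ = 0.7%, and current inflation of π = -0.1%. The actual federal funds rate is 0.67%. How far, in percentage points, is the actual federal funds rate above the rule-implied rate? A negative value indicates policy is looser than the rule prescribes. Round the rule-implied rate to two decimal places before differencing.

i = 0.7 + (-0.1) + 0.61 × (-0.1 − 2.7) + 0.88 × 2.6
   = 0.7 − 0.1 − 1.708 + 2.288 = 1.18
Deviation = 0.67 − 1.18 = -0.51 pp.

-0.51 pp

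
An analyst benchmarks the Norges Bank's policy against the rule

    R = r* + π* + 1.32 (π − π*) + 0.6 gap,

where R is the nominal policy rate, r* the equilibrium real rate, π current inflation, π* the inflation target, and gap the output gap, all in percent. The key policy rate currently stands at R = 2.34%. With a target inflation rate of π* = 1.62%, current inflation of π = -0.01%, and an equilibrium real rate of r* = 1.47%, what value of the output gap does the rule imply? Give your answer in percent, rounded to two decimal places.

0.6 gap = 2.34 − 1.47 − 1.62 − 1.32 × ((-0.01) − 1.62) = 1.4016
gap = 1.4016 / 0.6 = 2.34

2.34%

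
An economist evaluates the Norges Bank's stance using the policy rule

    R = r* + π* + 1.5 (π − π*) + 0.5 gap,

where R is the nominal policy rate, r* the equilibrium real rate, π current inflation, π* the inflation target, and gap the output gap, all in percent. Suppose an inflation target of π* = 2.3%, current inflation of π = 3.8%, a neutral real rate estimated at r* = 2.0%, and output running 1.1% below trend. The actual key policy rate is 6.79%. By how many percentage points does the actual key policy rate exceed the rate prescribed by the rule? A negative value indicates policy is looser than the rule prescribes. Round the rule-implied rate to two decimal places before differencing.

0.79 pp

Output 1.1% below potential → gap = -1.1.
R = 2.0 + 2.3 + 1.5 × (3.8 − 2.3) + 0.5 × (-1.1)
   = 2.0 + 2.3 + 2.25 − 0.55 = 6.00
Deviation = 6.79 − 6.00 = 0.79 pp.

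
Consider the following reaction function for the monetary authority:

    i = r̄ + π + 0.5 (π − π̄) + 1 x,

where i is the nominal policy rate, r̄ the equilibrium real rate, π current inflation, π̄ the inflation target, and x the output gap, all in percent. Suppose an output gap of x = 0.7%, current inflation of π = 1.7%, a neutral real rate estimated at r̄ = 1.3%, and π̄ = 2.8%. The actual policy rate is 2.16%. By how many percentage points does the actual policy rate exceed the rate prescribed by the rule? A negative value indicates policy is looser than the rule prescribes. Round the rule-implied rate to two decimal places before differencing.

i = 1.3 + 1.7 + 0.5 × (1.7 − 2.8) + 1 × 0.7
   = 1.3 + 1.7 − 0.55 + 0.7 = 3.15
Deviation = 2.16 − 3.15 = -0.99 pp.

-0.99 pp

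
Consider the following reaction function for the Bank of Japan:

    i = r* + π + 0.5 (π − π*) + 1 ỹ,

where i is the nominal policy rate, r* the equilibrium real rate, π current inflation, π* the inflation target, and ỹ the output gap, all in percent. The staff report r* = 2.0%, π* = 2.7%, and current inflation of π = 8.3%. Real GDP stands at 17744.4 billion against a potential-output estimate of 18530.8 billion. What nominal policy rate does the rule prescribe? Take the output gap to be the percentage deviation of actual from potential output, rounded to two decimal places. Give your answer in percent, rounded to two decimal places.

Output gap = 100 × (17744.4 − 18530.8) / 18530.8 = -4.24%.
i = 2.00 + 8.30 + 0.5 × (8.30 − 2.70) + 1 × (-4.24)
   = 2.00 + 8.3 + 2.8 − 4.24 = 8.86

8.86%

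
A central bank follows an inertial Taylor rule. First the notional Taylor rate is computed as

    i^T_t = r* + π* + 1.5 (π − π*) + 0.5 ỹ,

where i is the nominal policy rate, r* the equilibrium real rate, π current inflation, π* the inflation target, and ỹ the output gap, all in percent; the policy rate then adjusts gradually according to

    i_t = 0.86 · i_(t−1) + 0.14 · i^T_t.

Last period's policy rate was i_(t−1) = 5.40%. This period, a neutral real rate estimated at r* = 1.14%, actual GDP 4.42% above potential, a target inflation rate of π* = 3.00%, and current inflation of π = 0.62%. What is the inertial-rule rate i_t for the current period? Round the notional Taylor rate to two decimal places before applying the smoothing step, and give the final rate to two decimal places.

5.03%

Output 4.42% above potential → ỹ = 4.42.
i^T_t = 1.14 + 3.00 + 1.5 × (0.62 − 3.00) + 0.5 × 4.42
   = 1.14 + 3 − 3.57 + 2.21 = 2.78
i_t = 0.86 × 5.40 + 0.14 × 2.78 = 4.644 + 0.3892 = 5.03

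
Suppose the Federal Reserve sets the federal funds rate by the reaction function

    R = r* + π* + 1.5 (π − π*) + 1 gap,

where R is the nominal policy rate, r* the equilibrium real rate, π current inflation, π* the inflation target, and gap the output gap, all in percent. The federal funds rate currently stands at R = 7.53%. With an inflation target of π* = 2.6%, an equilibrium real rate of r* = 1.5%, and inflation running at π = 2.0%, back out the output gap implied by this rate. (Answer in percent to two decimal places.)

4.33%

1 gap = 7.53 − 1.5 − 2.6 − 1.5 × (2.0 − 2.6) = 4.33
gap = 4.33 / 1 = 4.33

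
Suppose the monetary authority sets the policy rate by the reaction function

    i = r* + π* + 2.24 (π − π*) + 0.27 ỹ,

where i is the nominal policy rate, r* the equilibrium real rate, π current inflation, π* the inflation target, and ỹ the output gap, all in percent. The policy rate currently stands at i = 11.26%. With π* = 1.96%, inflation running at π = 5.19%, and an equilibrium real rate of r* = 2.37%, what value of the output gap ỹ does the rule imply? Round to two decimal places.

-1.13%

0.27 ỹ = 11.26 − 2.37 − 1.96 − 2.24 × (5.19 − 1.96) = -0.3052
ỹ = -0.3052 / 0.27 = -1.13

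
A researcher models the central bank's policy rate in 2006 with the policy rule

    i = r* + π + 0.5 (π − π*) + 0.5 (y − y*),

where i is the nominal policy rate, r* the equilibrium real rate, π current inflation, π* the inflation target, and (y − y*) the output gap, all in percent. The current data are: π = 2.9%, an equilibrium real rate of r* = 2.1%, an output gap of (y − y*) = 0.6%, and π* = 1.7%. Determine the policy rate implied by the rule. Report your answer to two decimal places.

5.90%

i = 2.1 + 2.9 + 0.5 × (2.9 − 1.7) + 0.5 × 0.6
   = 2.1 + 2.9 + 0.6 + 0.3 = 5.90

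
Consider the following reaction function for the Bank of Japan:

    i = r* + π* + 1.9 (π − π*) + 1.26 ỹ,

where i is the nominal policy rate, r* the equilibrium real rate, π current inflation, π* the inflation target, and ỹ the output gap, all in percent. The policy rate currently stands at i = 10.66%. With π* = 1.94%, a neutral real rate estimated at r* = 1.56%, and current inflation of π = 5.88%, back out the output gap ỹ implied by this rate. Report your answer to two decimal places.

1.26 ỹ = 10.66 − 1.56 − 1.94 − 1.9 × (5.88 − 1.94) = -0.326
ỹ = -0.326 / 1.26 = -0.26

-0.26%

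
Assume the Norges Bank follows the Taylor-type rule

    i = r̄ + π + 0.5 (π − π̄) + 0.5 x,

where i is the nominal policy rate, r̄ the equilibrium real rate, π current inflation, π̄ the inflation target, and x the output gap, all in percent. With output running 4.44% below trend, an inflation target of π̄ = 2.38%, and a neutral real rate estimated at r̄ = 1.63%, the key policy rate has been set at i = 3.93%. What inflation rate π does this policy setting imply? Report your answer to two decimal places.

3.81%

Output 4.44% below potential → x = -4.44.
Collecting π: i = r̄ + (1 + 0.5) π − 0.5 π̄ + 0.5 x
1.5 π = 3.93 − 1.63 + 0.5 × 2.38 − 0.5 × (-4.44) = 5.71
π = 5.71 / 1.5 = 3.81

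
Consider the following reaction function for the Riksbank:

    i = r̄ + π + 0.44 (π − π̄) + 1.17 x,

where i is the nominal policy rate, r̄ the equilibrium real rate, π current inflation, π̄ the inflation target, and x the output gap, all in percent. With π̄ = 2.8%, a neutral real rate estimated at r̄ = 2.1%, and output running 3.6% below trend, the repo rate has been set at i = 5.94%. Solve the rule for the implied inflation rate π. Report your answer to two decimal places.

6.45%

Output 3.6% below potential → x = -3.6.
Collecting π: i = r̄ + (1 + 0.44) π − 0.44 π̄ + 1.17 x
1.44 π = 5.94 − 2.1 + 0.44 × 2.8 − 1.17 × (-3.6) = 9.284
π = 9.284 / 1.44 = 6.45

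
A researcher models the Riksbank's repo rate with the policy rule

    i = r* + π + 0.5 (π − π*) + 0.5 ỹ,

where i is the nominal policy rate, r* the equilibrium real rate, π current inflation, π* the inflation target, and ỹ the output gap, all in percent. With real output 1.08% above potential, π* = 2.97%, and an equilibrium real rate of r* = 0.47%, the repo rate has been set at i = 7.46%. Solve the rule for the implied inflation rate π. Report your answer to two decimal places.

Output 1.08% above potential → ỹ = 1.08.
Collecting π: i = r* + (1 + 0.5) π − 0.5 π* + 0.5 ỹ
1.5 π = 7.46 − 0.47 + 0.5 × 2.97 − 0.5 × 1.08 = 7.935
π = 7.935 / 1.5 = 5.29

5.29%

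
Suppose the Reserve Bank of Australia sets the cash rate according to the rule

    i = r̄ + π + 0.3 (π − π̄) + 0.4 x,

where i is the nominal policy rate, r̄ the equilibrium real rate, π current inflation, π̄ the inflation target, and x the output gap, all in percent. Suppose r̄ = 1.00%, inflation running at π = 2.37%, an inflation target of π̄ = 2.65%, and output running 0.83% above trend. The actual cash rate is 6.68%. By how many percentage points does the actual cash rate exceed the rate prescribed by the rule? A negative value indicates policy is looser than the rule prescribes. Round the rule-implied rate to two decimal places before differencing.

Output 0.83% above potential → x = 0.83.
i = 1.00 + 2.37 + 0.3 × (2.37 − 2.65) + 0.4 × 0.83
   = 1.00 + 2.37 − 0.084 + 0.332 = 3.62
Deviation = 6.68 − 3.62 = 3.06 pp.

3.06 pp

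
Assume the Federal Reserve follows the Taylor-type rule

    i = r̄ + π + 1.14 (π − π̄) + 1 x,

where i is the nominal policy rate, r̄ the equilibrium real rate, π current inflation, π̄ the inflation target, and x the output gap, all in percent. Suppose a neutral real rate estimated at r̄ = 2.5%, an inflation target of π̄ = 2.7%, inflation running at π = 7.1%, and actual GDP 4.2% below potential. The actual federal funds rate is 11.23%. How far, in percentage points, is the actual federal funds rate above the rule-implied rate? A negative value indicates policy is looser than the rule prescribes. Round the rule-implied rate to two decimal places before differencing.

Output 4.2% below potential → x = -4.2.
i = 2.5 + 7.1 + 1.14 × (7.1 − 2.7) + 1 × (-4.2)
   = 2.5 + 7.1 + 5.016 − 4.2 = 10.42
Deviation = 11.23 − 10.42 = 0.81 pp.

0.81 pp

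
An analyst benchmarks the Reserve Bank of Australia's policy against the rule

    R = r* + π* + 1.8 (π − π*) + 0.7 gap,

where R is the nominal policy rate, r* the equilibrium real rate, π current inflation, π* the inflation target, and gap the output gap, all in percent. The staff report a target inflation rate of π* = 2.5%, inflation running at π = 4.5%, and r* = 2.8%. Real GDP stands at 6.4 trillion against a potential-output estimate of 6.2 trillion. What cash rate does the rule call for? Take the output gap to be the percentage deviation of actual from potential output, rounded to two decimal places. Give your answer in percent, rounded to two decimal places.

11.16%

Output gap = 100 × (6.4 − 6.2) / 6.2 = 3.23%.
R = 2.80 + 2.50 + 1.8 × (4.50 − 2.50) + 0.7 × 3.23
   = 2.80 + 2.5 + 3.6 + 2.261 = 11.16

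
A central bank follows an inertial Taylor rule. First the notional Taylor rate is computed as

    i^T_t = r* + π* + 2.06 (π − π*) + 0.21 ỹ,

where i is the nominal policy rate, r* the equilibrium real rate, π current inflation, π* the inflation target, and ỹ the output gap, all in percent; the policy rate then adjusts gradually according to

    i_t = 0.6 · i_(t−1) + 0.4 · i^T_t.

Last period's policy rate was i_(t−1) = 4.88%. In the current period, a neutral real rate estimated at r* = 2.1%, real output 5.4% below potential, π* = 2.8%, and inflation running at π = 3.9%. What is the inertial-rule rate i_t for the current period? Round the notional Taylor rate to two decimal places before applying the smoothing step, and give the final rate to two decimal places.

5.34%

Output 5.4% below potential → ỹ = -5.4.
i^T_t = 2.1 + 2.8 + 2.06 × (3.9 − 2.8) + 0.21 × (-5.4)
   = 2.1 + 2.8 + 2.266 − 1.134 = 6.03
i_t = 0.6 × 4.88 + 0.4 × 6.03 = 2.928 + 2.412 = 5.34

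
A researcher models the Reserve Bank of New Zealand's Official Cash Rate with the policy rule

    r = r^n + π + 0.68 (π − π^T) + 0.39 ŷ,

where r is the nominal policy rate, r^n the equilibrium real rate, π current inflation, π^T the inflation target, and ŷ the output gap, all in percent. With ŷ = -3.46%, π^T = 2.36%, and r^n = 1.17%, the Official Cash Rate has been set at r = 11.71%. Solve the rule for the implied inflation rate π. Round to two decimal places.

Collecting π: r = r^n + (1 + 0.68) π − 0.68 π^T + 0.39 ŷ
1.68 π = 11.71 − 1.17 + 0.68 × 2.36 − 0.39 × (-3.46) = 13.4942
π = 13.4942 / 1.68 = 8.03

8.03%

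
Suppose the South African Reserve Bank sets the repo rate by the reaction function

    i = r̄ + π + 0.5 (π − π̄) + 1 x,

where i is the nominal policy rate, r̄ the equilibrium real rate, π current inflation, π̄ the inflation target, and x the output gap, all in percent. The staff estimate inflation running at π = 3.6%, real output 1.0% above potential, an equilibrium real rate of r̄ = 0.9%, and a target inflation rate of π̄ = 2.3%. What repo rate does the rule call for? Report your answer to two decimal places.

Output 1.0% above potential → x = 1.0.
i = 0.9 + 3.6 + 0.5 × (3.6 − 2.3) + 1 × 1.0
   = 0.9 + 3.6 + 0.65 + 1 = 6.15

6.15%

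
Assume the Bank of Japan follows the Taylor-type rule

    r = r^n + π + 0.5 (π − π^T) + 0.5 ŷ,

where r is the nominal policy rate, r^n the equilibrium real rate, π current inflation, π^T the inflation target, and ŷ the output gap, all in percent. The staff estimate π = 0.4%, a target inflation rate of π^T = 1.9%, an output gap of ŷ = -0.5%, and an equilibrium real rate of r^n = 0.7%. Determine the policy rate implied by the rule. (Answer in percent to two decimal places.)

r = 0.7 + 0.4 + 0.5 × (0.4 − 1.9) + 0.5 × (-0.5)
   = 0.7 + 0.4 − 0.75 − 0.25 = 0.10

0.10%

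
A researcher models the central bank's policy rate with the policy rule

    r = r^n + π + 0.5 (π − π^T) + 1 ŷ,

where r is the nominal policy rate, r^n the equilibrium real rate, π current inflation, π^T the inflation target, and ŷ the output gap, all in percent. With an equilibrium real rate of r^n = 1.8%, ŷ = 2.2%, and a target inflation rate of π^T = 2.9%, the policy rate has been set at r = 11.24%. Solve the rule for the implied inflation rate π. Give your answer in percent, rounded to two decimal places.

Collecting π: r = r^n + (1 + 0.5) π − 0.5 π^T + 1 ŷ
1.5 π = 11.24 − 1.8 + 0.5 × 2.9 − 1 × 2.2 = 8.69
π = 8.69 / 1.5 = 5.79

5.79%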